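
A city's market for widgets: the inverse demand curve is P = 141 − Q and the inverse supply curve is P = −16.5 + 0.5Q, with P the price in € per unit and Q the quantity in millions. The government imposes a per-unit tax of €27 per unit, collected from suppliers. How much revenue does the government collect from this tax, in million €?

Inverting to Q(P) form: Qd = 141 − P; Qs = 2P + 33.
Before the tax: set 141 − P = 2P + 33 → P* = €36, Q* = 105.
With the tax collected from suppliers, supply shifts: Qs = 2(P − 27) + 33.
New equilibrium: buyers pay €54, suppliers receive €27, Q = 87. (Wedge: Pb − Ps = 27.)
Revenue = t · Q = 27 · 87 = €2349.

Tax revenue = €2349 million.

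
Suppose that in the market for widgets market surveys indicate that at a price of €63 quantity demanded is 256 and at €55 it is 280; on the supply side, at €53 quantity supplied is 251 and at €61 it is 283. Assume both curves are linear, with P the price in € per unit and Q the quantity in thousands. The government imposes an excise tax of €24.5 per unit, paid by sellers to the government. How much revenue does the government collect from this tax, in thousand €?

Demand slope: (280 − 256)/(55 − 63) = -3, so Qd = 445 − 3P.
Supply slope: (283 − 251)/(61 − 53) = 4, so Qs = 4P + 39.
Without the tax, 445 − 3P = 4P + 39 gives 7P = 406, so P* = €58 and Q* = 271.
With the tax collected from sellers, supply shifts: Qs = 4(P − 24.5) + 39.
Solving gives Q = 229 with buyers paying €72 and sellers receiving €47.5 (the €24.5 wedge).
Revenue = t · Q = 24.5 · 229 = €5610.5.

Tax revenue = €5610.5 thousand.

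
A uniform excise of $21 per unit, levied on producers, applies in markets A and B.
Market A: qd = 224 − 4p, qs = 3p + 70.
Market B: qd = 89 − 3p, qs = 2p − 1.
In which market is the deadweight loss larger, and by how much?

Market A: pre-tax p* = $22, q* = 136; post-tax q = 100; deadweight loss = $378.
Market B: pre-tax p* = $18, q* = 35; post-tax q = 9.8; deadweight loss = $264.6.
Difference: $378 vs $264.6 → market A is larger by $113.4.

Market A, by $113.4.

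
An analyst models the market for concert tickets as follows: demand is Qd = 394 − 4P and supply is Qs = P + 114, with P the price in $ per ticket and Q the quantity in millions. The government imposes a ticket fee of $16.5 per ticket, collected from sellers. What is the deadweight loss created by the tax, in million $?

Without the tax, 394 − 4P = P + 114 gives 5P = 280, so P* = $56 and Q* = 170.
With the tax collected from sellers, supply shifts: Qs = (P − 16.5) + 114.
New equilibrium: consumers pay $59.3, sellers receive $42.8, Q = 156.8. (Wedge: Pb − Ps = 16.5.)
Quantity falls by |ΔQ| = |170 − 156.8| = 13.2.
DWL = ½ · t · |ΔQ| = ½ · 16.5 · 13.2 = $108.9.

Deadweight loss = $108.9 million.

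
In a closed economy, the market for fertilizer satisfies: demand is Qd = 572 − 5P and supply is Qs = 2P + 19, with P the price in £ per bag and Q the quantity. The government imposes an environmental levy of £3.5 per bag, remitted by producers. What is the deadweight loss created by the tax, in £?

Deadweight loss = £8.75.

Without the tax, 572 − 5P = 2P + 19 gives 7P = 553, so P* = £79 and Q* = 177.
With the tax collected from producers, supply shifts: Qs = 2(P − 3.5) + 19.
Solving gives Q = 172 with buyers paying £80 and producers receiving £76.5 (the £3.5 wedge).
Quantity falls by |ΔQ| = |177 − 172| = 5.
DWL = ½ · t · |ΔQ| = ½ · 3.5 · 5 = £8.75.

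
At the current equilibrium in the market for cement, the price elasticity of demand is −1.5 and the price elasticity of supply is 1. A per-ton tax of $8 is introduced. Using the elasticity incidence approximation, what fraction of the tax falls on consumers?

Consumers' share ≈ 0.4.

Incidence ratio: consumers' share ≈ εs / (εs + |εd|) = 1 / (1 + 1.5) = 0.4.
Supply is the less elastic side, so consumers bear the smaller share.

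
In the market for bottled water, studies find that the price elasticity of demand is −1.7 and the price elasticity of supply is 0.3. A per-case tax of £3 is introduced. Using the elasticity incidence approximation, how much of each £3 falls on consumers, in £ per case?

Consumers bear ≈ £0.45 per case.

Incidence ratio: consumers' share ≈ εs / (εs + |εd|) = 0.3 / (0.3 + 1.7) = 0.15.
So consumers bear ≈ 0.15 × £3 = £0.45; suppliers bear £2.55.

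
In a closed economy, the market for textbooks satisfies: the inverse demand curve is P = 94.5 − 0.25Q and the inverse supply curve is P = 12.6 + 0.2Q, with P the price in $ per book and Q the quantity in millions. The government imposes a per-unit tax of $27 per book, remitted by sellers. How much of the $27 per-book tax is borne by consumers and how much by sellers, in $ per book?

Rewrite in direct form: Qd = 378 − 4P and Qs = 5P − 63.
Before the tax: set 378 − 4P = 5P − 63 → P* = $49, Q* = 182.
With the tax collected from sellers, supply shifts: Qs = 5(P − 27) − 63.
New equilibrium: consumers pay $64, sellers receive $37, Q = 122. (Wedge: Pb − Ps = 27.)
Burden on consumers: $15; on sellers: $12. (They sum to $27.)

Consumers bear $15 per book; sellers bear $12 per book.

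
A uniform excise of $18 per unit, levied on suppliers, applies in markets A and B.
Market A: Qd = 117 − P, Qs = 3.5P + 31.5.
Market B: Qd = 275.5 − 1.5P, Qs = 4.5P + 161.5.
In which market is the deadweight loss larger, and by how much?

Market A: pre-tax P* = $19, Q* = 98; post-tax Q = 84; deadweight loss = $126.
Market B: pre-tax P* = $19, Q* = 247; post-tax Q = 226.75; deadweight loss = $182.25.
Difference: $126 vs $182.25 → market B is larger by $56.25.

Market B, by $56.25.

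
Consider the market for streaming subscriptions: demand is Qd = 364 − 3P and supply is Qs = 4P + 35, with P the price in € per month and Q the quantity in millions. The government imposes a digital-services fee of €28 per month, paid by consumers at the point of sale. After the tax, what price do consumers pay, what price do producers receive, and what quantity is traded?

Before the tax: set 364 − 3P = 4P + 35 → P* = €47, Q* = 223.
With the tax collected from consumers, demand (in seller-price terms) shifts: Qd = 364 − 3(P + 28).
Solving gives Q = 175 with consumers paying €63 and producers receiving €35 (the €28 wedge).

Consumers pay €63; producers receive €35; quantity = 175.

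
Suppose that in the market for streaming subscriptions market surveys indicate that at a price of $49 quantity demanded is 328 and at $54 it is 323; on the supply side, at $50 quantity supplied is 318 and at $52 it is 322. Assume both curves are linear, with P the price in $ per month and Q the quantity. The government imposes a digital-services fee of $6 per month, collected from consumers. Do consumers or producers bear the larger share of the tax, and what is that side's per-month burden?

Consumers bear the larger share: $4 per month.

Demand slope: (323 − 328)/(54 − 49) = -1, so Qd = 377 − P.
Supply slope: (322 − 318)/(52 − 50) = 2, so Qs = 2P + 218.
Without the tax, 377 − P = 2P + 218 gives 3P = 159, so P* = $53 and Q* = 324.
With the tax collected from consumers, demand (in seller-price terms) shifts: Qd = 377 − (P + 6).
New equilibrium: consumers pay $57, producers receive $51, Q = 320. (Wedge: Pb − Ps = 6.)
Per-month burden: consumers $4, producers $2.
Consumers take the larger share because demand is less price-elastic here (demand slope 1 vs supply slope 2).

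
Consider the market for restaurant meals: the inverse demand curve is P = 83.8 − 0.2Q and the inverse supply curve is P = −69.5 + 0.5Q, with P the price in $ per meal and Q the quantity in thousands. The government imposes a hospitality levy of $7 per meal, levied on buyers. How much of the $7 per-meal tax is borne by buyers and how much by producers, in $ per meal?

Buyers bear $2 per meal; producers bear $5 per meal.

Rewrite in direct form: Qd = 419 − 5P and Qs = 2P + 139.
Without the tax, 419 − 5P = 2P + 139 gives 7P = 280, so P* = $40 and Q* = 219.
With the tax collected from buyers, demand (in seller-price terms) shifts: Qd = 419 − 5(P + 7).
Solving gives Q = 209 with buyers paying $42 and producers receiving $35 (the $7 wedge).
Burden on buyers: $2; on producers: $5. (They sum to $7.)
The less price-elastic side of the market bears the larger share of a per-unit tax.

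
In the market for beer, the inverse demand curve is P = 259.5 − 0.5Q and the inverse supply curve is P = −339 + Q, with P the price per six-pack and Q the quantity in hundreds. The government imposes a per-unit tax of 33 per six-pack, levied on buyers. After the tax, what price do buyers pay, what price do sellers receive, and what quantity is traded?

Buyers pay 71; sellers receive 38; quantity = 377.

Inverting to Q(P) form: Qd = 519 − 2P; Qs = P + 339.
Before the tax: set 519 − 2P = P + 339 → P* = 60, Q* = 399.
With the tax collected from buyers, demand (in seller-price terms) shifts: Qd = 519 − 2(P + 33).
Solving gives Q = 377 with buyers paying 71 and sellers receiving 38 (the 33 wedge).
The less price-elastic side of the market bears the larger share of a per-unit tax.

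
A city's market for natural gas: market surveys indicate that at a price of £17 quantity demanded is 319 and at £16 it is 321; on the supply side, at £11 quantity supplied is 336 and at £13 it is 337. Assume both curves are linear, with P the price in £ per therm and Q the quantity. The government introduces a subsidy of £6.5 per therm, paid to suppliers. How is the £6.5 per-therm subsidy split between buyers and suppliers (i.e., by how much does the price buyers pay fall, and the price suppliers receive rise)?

Demand slope: (321 − 319)/(16 − 17) = -2, so Qd = 353 − 2P.
Supply slope: (337 − 336)/(13 − 11) = 0.5, so Qs = 0.5P + 330.5.
Without the subsidy, 353 − 2P = 0.5P + 330.5 gives 2.5P = 22.5, so P* = £9 and Q* = 335.
With a per-unit subsidy paid to suppliers, each receives P + 6.5 per unit sold, so supply becomes Qs = 0.5(P + 6.5) + 330.5.
Solving gives Q = 337.6 with buyers paying £7.7 and suppliers receiving £14.2 (the £6.5 wedge).
Gain to buyers: £1.3; to suppliers: £5.2. (They sum to £6.5.)

Buyers gain £1.3 per therm; suppliers gain £5.2 per therm.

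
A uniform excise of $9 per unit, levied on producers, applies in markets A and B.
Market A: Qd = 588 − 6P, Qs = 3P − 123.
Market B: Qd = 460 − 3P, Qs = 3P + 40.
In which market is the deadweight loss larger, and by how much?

Market A: pre-tax P* = $79, Q* = 114; post-tax Q = 96; deadweight loss = $81.
Market B: pre-tax P* = $70, Q* = 250; post-tax Q = 236.5; deadweight loss = $60.75.
Difference: $81 vs $60.75 → market A is larger by $20.25.

Market A, by $20.25.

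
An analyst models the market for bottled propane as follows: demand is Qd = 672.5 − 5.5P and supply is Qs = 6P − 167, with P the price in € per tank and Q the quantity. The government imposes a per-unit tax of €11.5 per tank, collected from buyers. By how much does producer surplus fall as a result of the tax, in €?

Before the tax: set 672.5 − 5.5P = 6P − 167 → P* = €73, Q* = 271.
With the tax collected from buyers, demand (in seller-price terms) shifts: Qd = 672.5 − 5.5(P + 11.5).
Solving gives Q = 238 with buyers paying €79 and producers receiving €67.5 (the €11.5 wedge).
ΔPS is the trapezoid between Q = 238 and Q = 271 of height €5.5: ½ · (271 + 238) · 5.5 = €1399.75.

Producer surplus falls by €1399.75.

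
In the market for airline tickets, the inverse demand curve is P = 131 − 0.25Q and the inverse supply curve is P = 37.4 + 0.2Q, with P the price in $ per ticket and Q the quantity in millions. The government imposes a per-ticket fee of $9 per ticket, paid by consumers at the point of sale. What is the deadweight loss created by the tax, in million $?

Deadweight loss = $90 million.

Rewrite in direct form: Qd = 524 − 4P and Qs = 5P − 187.
Without the tax, 524 − 4P = 5P − 187 gives 9P = 711, so P* = $79 and Q* = 208.
With the tax collected from consumers, demand (in seller-price terms) shifts: Qd = 524 − 4(P + 9).
New equilibrium: consumers pay $84, sellers receive $75, Q = 188. (Wedge: Pb − Ps = 9.)
Quantity falls by |ΔQ| = |208 − 188| = 20.
DWL = ½ · t · |ΔQ| = ½ · 9 · 20 = $90.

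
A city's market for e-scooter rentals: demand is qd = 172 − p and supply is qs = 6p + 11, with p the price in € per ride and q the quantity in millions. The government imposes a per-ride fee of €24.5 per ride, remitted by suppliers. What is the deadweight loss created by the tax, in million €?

Before the tax: set 172 − p = 6p + 11 → p* = €23, q* = 149.
With the tax collected from suppliers, supply shifts: qs = 6(p − 24.5) + 11.
New equilibrium: buyers pay €44, suppliers receive €19.5, q = 128. (Wedge: pb − ps = 24.5.)
Quantity falls by |ΔQ| = |149 − 128| = 21.
DWL = ½ · t · |ΔQ| = ½ · 24.5 · 21 = €257.25.

Deadweight loss = €257.25 million.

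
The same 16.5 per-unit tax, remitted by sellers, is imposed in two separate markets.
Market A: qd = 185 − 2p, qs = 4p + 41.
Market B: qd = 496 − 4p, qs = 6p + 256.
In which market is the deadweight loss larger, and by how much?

Market A: pre-tax p* = 24, q* = 137; post-tax q = 115; deadweight loss = 181.5.
Market B: pre-tax p* = 24, q* = 400; post-tax q = 360.4; deadweight loss = 326.7.
Difference: 181.5 vs 326.7 → market B is larger by 145.2.

Market B, by 145.2.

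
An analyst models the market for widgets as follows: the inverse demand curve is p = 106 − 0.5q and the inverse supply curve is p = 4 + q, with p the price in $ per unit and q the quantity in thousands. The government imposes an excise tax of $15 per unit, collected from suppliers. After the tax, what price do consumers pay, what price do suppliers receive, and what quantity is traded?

Consumers pay $77; suppliers receive $62; quantity = 58.

Rewrite in direct form: qd = 212 − 2p and qs = p − 4.
Without the tax, 212 − 2p = p − 4 gives 3p = 216, so p* = $72 and q* = 68.
With the tax collected from suppliers, supply shifts: qs = (p − 15) − 4.
Solving gives q = 58 with consumers paying $77 and suppliers receiving $62 (the $15 wedge).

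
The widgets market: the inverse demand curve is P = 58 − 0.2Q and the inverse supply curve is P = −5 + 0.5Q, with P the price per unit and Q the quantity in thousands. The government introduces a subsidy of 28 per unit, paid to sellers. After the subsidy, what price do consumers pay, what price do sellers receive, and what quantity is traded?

Consumers pay 32; sellers receive 60; quantity = 130.

Rewrite in direct form: Qd = 290 − 5P and Qs = 2P + 10.
Before the subsidy: set 290 − 5P = 2P + 10 → P* = 40, Q* = 90.
With a per-unit subsidy paid to sellers, each receives P + 28 per unit sold, so supply becomes Qs = 2(P + 28) + 10.
Solving gives Q = 130 with consumers paying 32 and sellers receiving 60 (the 28 wedge).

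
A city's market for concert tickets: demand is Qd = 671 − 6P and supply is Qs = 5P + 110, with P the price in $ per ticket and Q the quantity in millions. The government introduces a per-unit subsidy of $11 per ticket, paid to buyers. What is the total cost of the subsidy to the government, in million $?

Government outlay = $4345 million.

Before the subsidy: set 671 − 6P = 5P + 110 → P* = $51, Q* = 365.
With a per-unit subsidy paid to buyers, each effectively pays P − 11, so demand becomes Qd = 671 − 6(P − 11).
New equilibrium: buyers pay $46, suppliers receive $57, Q = 395. (Wedge: Pb − Ps = −11.)
Outlay = t · Q = 11 · 395 = $4345.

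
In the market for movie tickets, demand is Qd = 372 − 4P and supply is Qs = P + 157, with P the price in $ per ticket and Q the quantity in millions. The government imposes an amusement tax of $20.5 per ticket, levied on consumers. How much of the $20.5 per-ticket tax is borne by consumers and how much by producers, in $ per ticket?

Consumers bear $4.1 per ticket; producers bear $16.4 per ticket.

Before the tax: set 372 − 4P = P + 157 → P* = $43, Q* = 200.
With the tax collected from consumers, demand (in seller-price terms) shifts: Qd = 372 − 4(P + 20.5).
New equilibrium: consumers pay $47.1, producers receive $26.6, Q = 183.6. (Wedge: Pb − Ps = 20.5.)
Burden on consumers: $4.1; on producers: $16.4. (They sum to $20.5.)
The less price-elastic side of the market bears the larger share of a per-unit tax.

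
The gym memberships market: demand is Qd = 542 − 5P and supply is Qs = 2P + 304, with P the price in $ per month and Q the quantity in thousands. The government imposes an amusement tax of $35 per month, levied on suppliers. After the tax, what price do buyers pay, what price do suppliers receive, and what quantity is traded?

Buyers pay $44; suppliers receive $9; quantity = 322.

Without the tax, 542 − 5P = 2P + 304 gives 7P = 238, so P* = $34 and Q* = 372.
With the tax collected from suppliers, supply shifts: Qs = 2(P − 35) + 304.
New equilibrium: buyers pay $44, suppliers receive $9, Q = 322. (Wedge: Pb − Ps = 35.)
The less price-elastic side of the market bears the larger share of a per-unit tax.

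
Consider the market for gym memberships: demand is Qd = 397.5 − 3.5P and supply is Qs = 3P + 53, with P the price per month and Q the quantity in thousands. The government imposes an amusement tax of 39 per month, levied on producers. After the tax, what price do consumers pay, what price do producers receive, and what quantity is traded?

Consumers pay 71; producers receive 32; quantity = 149.

Without the tax, 397.5 − 3.5P = 3P + 53 gives 6.5P = 344.5, so P* = 53 and Q* = 212.
With the tax collected from producers, supply shifts: Qs = 3(P − 39) + 53.
Solving gives Q = 149 with consumers paying 71 and producers receiving 32 (the 39 wedge).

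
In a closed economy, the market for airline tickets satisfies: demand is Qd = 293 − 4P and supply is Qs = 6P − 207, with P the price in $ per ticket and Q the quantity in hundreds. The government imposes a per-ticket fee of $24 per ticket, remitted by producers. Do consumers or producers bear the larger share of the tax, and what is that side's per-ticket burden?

Consumers bear the larger share: $14.4 per ticket.

Without the tax, 293 − 4P = 6P − 207 gives 10P = 500, so P* = $50 and Q* = 93.
With the tax collected from producers, supply shifts: Qs = 6(P − 24) − 207.
New equilibrium: consumers pay $64.4, producers receive $40.4, Q = 35.4. (Wedge: Pb − Ps = 24.)
Per-ticket burden: consumers $14.4, producers $9.6.
Consumers take the larger share because demand is less price-elastic here (demand slope 4 vs supply slope 6).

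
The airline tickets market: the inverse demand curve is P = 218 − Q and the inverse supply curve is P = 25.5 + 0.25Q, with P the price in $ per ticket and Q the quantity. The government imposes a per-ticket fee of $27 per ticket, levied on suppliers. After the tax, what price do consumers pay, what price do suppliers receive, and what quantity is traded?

Consumers pay $85.6; suppliers receive $58.6; quantity = 132.4.

Inverting to Q(P) form: Qd = 218 − P; Qs = 4P − 102.
Without the tax, 218 − P = 4P − 102 gives 5P = 320, so P* = $64 and Q* = 154.
With the tax collected from suppliers, supply shifts: Qs = 4(P − 27) − 102.
New equilibrium: consumers pay $85.6, suppliers receive $58.6, Q = 132.4. (Wedge: Pb − Ps = 27.)
The less price-elastic side of the market bears the larger share of a per-unit tax.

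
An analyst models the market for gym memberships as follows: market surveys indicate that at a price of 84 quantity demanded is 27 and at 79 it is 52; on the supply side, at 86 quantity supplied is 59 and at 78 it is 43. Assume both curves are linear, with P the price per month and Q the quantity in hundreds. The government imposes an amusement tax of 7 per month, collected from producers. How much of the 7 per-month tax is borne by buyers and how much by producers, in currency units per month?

Buyers bear 2 per month; producers bear 5 per month.

Demand slope: (52 − 27)/(79 − 84) = -5, so Qd = 447 − 5P.
Supply slope: (43 − 59)/(78 − 86) = 2, so Qs = 2P − 113.
Before the tax: set 447 − 5P = 2P − 113 → P* = 80, Q* = 47.
With the tax collected from producers, supply shifts: Qs = 2(P − 7) − 113.
Solving gives Q = 37 with buyers paying 82 and producers receiving 75 (the 7 wedge).
Burden on buyers: 2; on producers: 5. (They sum to 7.)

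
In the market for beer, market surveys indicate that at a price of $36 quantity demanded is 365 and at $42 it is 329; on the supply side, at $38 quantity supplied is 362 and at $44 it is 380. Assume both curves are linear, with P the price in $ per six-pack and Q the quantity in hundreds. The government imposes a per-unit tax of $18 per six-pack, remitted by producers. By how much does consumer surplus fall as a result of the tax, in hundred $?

Demand slope: (329 − 365)/(42 − 36) = -6, so Qd = 581 − 6P.
Supply slope: (380 − 362)/(44 − 38) = 3, so Qs = 3P + 248.
Without the tax, 581 − 6P = 3P + 248 gives 9P = 333, so P* = $37 and Q* = 359.
With the tax collected from producers, supply shifts: Qs = 3(P − 18) + 248.
New equilibrium: buyers pay $43, producers receive $25, Q = 323. (Wedge: Pb − Ps = 18.)
ΔCS is the trapezoid between Q = 323 and Q = 359 of height $6: ½ · (359 + 323) · 6 = $2046.

Consumer surplus falls by $2046 hundred.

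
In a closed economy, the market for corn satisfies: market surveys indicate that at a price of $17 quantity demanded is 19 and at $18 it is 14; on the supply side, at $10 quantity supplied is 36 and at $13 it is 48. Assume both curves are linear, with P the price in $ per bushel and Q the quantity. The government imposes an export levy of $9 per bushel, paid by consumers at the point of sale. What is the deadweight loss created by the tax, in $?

Demand slope: (14 − 19)/(18 − 17) = -5, so Qd = 104 − 5P.
Supply slope: (48 − 36)/(13 − 10) = 4, so Qs = 4P − 4.
Without the tax, 104 − 5P = 4P − 4 gives 9P = 108, so P* = $12 and Q* = 44.
With the tax collected from consumers, demand (in seller-price terms) shifts: Qd = 104 − 5(P + 9).
Solving gives Q = 24 with consumers paying $16 and sellers receiving $7 (the $9 wedge).
Quantity falls by |ΔQ| = |44 − 24| = 20.
DWL = ½ · t · |ΔQ| = ½ · 9 · 20 = $90.

Deadweight loss = $90.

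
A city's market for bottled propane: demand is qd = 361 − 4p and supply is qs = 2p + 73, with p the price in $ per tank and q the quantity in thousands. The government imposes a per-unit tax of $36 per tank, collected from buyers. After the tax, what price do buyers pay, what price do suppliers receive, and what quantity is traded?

Before the tax: set 361 − 4p = 2p + 73 → p* = $48, q* = 169.
With the tax collected from buyers, demand (in seller-price terms) shifts: qd = 361 − 4(p + 36).
Solving gives q = 121 with buyers paying $60 and suppliers receiving $24 (the $36 wedge).
The less price-elastic side of the market bears the larger share of a per-unit tax.

Buyers pay $60; suppliers receive $24; quantity = 121.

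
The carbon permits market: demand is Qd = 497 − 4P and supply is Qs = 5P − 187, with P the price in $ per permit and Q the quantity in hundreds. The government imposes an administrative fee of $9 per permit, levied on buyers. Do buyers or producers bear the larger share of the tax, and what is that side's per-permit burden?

Without the tax, 497 − 4P = 5P − 187 gives 9P = 684, so P* = $76 and Q* = 193.
With the tax collected from buyers, demand (in seller-price terms) shifts: Qd = 497 − 4(P + 9).
Solving gives Q = 173 with buyers paying $81 and producers receiving $72 (the $9 wedge).
Per-permit burden: buyers $5, producers $4.
Buyers take the larger share because demand is less price-elastic here (demand slope 4 vs supply slope 5).

Buyers bear the larger share: $5 per permit.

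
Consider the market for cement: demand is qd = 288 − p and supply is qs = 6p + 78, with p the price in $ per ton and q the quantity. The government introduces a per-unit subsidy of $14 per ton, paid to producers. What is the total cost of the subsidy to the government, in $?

Before the subsidy: set 288 − p = 6p + 78 → p* = $30, q* = 258.
With a per-unit subsidy paid to producers, each receives p + 14 per unit sold, so supply becomes qs = 6(p + 14) + 78.
Solving gives q = 270 with buyers paying $18 and producers receiving $32 (the $14 wedge).
Outlay = t · Q = 14 · 270 = $3780.

Government outlay = $3780.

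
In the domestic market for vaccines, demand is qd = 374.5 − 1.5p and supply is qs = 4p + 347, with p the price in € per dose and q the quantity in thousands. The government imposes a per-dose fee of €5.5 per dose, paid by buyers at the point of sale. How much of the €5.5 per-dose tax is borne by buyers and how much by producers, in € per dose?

Without the tax, 374.5 − 1.5p = 4p + 347 gives 5.5p = 27.5, so p* = €5 and q* = 367.
With the tax collected from buyers, demand (in seller-price terms) shifts: qd = 374.5 − 1.5(p + 5.5).
Solving gives q = 361 with buyers paying €9 and producers receiving €3.5 (the €5.5 wedge).
Burden on buyers: €4; on producers: €1.5. (They sum to €5.5.)
The less price-elastic side of the market bears the larger share of a per-unit tax.

Buyers bear €4 per dose; producers bear €1.5 per dose.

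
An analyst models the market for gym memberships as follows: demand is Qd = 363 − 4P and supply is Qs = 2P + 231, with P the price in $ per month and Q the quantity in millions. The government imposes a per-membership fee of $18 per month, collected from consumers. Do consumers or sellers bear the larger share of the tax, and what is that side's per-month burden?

Sellers bear the larger share: $12 per month.

Before the tax: set 363 − 4P = 2P + 231 → P* = $22, Q* = 275.
With the tax collected from consumers, demand (in seller-price terms) shifts: Qd = 363 − 4(P + 18).
New equilibrium: consumers pay $28, sellers receive $10, Q = 251. (Wedge: Pb − Ps = 18.)
Per-month burden: consumers $6, sellers $12.
Sellers take the larger share because supply is less price-elastic here (demand slope 4 vs supply slope 2).
The less price-elastic side of the market bears the larger share of a per-unit tax.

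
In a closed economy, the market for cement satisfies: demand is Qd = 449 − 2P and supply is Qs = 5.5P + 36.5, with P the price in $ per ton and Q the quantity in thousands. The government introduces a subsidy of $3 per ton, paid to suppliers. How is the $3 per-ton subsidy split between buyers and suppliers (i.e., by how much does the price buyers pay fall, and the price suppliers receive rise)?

Without the subsidy, 449 − 2P = 5.5P + 36.5 gives 7.5P = 412.5, so P* = $55 and Q* = 339.
With a per-unit subsidy paid to suppliers, each receives P + 3 per unit sold, so supply becomes Qs = 5.5(P + 3) + 36.5.
Solving gives Q = 343.4 with buyers paying $52.8 and suppliers receiving $55.8 (the $3 wedge).
Gain to buyers: $2.2; to suppliers: $0.8. (They sum to $3.)

Buyers gain $2.2 per ton; suppliers gain $0.8 per ton.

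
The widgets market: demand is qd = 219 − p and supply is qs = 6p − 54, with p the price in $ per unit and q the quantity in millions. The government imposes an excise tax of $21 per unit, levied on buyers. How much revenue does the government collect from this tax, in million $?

Before the tax: set 219 − p = 6p − 54 → p* = $39, q* = 180.
With the tax collected from buyers, demand (in seller-price terms) shifts: qd = 219 − (p + 21).
New equilibrium: buyers pay $57, sellers receive $36, q = 162. (Wedge: pb − ps = 21.)
Revenue = t · Q = 21 · 162 = $3402.

Tax revenue = $3402 million.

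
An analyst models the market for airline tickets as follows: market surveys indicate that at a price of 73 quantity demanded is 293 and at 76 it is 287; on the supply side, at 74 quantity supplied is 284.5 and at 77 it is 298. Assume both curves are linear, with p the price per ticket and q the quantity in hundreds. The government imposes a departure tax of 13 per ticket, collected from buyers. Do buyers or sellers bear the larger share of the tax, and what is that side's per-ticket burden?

Buyers bear the larger share: 9 per ticket.

Demand slope: (287 − 293)/(76 − 73) = -2, so qd = 439 − 2p.
Supply slope: (298 − 284.5)/(77 − 74) = 4.5, so qs = 4.5p − 48.5.
Without the tax, 439 − 2p = 4.5p − 48.5 gives 6.5p = 487.5, so p* = 75 and q* = 289.
With the tax collected from buyers, demand (in seller-price terms) shifts: qd = 439 − 2(p + 13).
New equilibrium: buyers pay 84, sellers receive 71, q = 271. (Wedge: pb − ps = 13.)
Per-ticket burden: buyers 9, sellers 4.
Buyers take the larger share because demand is less price-elastic here (demand slope 2 vs supply slope 4.5).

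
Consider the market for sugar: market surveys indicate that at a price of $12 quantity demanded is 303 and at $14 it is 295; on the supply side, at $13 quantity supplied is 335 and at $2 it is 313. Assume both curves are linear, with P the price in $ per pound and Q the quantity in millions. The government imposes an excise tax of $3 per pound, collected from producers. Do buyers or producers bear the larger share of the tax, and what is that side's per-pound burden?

Producers bear the larger share: $2 per pound.

Demand slope: (295 − 303)/(14 − 12) = -4, so Qd = 351 − 4P.
Supply slope: (313 − 335)/(2 − 13) = 2, so Qs = 2P + 309.
Before the tax: set 351 − 4P = 2P + 309 → P* = $7, Q* = 323.
With the tax collected from producers, supply shifts: Qs = 2(P − 3) + 309.
Solving gives Q = 319 with buyers paying $8 and producers receiving $5 (the $3 wedge).
Per-pound burden: buyers $1, producers $2.
Producers take the larger share because supply is less price-elastic here (demand slope 4 vs supply slope 2).
The less price-elastic side of the market bears the larger share of a per-unit tax.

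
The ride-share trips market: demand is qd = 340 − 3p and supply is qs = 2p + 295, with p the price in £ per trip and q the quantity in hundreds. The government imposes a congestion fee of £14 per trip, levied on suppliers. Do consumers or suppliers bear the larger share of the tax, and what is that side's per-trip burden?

Before the tax: set 340 − 3p = 2p + 295 → p* = £9, q* = 313.
With the tax collected from suppliers, supply shifts: qs = 2(p − 14) + 295.
New equilibrium: consumers pay £14.6, suppliers receive £0.6, q = 296.2. (Wedge: pb − ps = 14.)
Per-trip burden: consumers £5.6, suppliers £8.4.
Suppliers take the larger share because supply is less price-elastic here (demand slope 3 vs supply slope 2).
The less price-elastic side of the market bears the larger share of a per-unit tax.

Suppliers bear the larger share: £8.4 per trip.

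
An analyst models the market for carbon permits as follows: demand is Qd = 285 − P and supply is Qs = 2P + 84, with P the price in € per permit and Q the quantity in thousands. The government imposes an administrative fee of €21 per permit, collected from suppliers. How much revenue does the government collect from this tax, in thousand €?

Tax revenue = €4284 thousand.

Before the tax: set 285 − P = 2P + 84 → P* = €67, Q* = 218.
With the tax collected from suppliers, supply shifts: Qs = 2(P − 21) + 84.
New equilibrium: consumers pay €81, suppliers receive €60, Q = 204. (Wedge: Pb − Ps = 21.)
Revenue = t · Q = 21 · 204 = €4284.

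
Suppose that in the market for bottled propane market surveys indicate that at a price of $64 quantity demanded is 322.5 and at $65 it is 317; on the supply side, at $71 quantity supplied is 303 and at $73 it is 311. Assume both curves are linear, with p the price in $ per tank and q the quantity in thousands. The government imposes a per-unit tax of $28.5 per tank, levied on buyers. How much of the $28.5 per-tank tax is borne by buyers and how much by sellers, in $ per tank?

Demand slope: (317 − 322.5)/(65 − 64) = -5.5, so qd = 674.5 − 5.5p.
Supply slope: (311 − 303)/(73 − 71) = 4, so qs = 4p + 19.
Without the tax, 674.5 − 5.5p = 4p + 19 gives 9.5p = 655.5, so p* = $69 and q* = 295.
With the tax collected from buyers, demand (in seller-price terms) shifts: qd = 674.5 − 5.5(p + 28.5).
New equilibrium: buyers pay $81, sellers receive $52.5, q = 229. (Wedge: pb − ps = 28.5.)
Burden on buyers: $12; on sellers: $16.5. (They sum to $28.5.)

Buyers bear $12 per tank; sellers bear $16.5 per tank.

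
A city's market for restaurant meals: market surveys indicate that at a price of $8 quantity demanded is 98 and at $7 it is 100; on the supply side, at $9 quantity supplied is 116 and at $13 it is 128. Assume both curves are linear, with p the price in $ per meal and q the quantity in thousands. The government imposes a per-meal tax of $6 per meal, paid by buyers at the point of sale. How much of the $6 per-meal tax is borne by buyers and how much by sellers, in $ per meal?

Demand slope: (100 − 98)/(7 − 8) = -2, so qd = 114 − 2p.
Supply slope: (128 − 116)/(13 − 9) = 3, so qs = 3p + 89.
Without the tax, 114 − 2p = 3p + 89 gives 5p = 25, so p* = $5 and q* = 104.
With the tax collected from buyers, demand (in seller-price terms) shifts: qd = 114 − 2(p + 6).
Solving gives q = 96.8 with buyers paying $8.6 and sellers receiving $2.6 (the $6 wedge).
Burden on buyers: $3.6; on sellers: $2.4. (They sum to $6.)
The less price-elastic side of the market bears the larger share of a per-unit tax.

Buyers bear $3.6 per meal; sellers bear $2.4 per meal.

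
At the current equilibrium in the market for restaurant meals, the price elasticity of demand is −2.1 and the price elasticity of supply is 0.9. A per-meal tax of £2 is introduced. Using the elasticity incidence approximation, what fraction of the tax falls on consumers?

Incidence ratio: consumers' share ≈ εs / (εs + |εd|) = 0.9 / (0.9 + 2.1) = 0.3.
Supply is the less elastic side, so consumers bear the smaller share.

Consumers' share ≈ 0.3.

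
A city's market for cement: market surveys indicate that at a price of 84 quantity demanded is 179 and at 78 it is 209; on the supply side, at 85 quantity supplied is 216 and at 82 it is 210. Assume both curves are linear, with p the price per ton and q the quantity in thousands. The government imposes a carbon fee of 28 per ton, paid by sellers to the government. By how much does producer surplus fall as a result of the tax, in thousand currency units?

Demand slope: (209 − 179)/(78 − 84) = -5, so qd = 599 − 5p.
Supply slope: (210 − 216)/(82 − 85) = 2, so qs = 2p + 46.
Before the tax: set 599 − 5p = 2p + 46 → p* = 79, q* = 204.
With the tax collected from sellers, supply shifts: qs = 2(p − 28) + 46.
Solving gives q = 164 with buyers paying 87 and sellers receiving 59 (the 28 wedge).
ΔPS is the trapezoid between Q = 164 and Q = 204 of height 20: ½ · (204 + 164) · 20 = 3680.

Producer surplus falls by 3680 thousand.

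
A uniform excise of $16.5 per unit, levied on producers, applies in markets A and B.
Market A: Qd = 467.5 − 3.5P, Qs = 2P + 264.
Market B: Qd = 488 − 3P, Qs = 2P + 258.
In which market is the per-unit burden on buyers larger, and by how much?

Market B, by $0.6.

Market A: pre-tax P* = $37, Q* = 338; post-tax Q = 317; per-unit burden on buyers = $6.
Market B: pre-tax P* = $46, Q* = 350; post-tax Q = 330.2; per-unit burden on buyers = $6.6.
Difference: $6 vs $6.6 → market B is larger by $0.6.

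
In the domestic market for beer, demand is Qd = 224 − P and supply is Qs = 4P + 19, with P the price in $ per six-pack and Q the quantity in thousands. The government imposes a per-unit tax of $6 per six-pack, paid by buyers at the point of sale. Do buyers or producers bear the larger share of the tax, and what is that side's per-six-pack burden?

Before the tax: set 224 − P = 4P + 19 → P* = $41, Q* = 183.
With the tax collected from buyers, demand (in seller-price terms) shifts: Qd = 224 − (P + 6).
New equilibrium: buyers pay $45.8, producers receive $39.8, Q = 178.2. (Wedge: Pb − Ps = 6.)
Per-six-pack burden: buyers $4.8, producers $1.2.
Buyers take the larger share because demand is less price-elastic here (demand slope 1 vs supply slope 4).

Buyers bear the larger share: $4.8 per six-pack.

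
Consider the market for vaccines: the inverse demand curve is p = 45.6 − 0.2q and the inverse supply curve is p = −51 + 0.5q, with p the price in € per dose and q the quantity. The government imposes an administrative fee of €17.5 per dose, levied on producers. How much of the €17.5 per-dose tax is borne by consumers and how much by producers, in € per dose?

Rewrite in direct form: qd = 228 − 5p and qs = 2p + 102.
Before the tax: set 228 − 5p = 2p + 102 → p* = €18, q* = 138.
With the tax collected from producers, supply shifts: qs = 2(p − 17.5) + 102.
Solving gives q = 113 with consumers paying €23 and producers receiving €5.5 (the €17.5 wedge).
Burden on consumers: €5; on producers: €12.5. (They sum to €17.5.)
The less price-elastic side of the market bears the larger share of a per-unit tax.

Consumers bear €5 per dose; producers bear €12.5 per dose.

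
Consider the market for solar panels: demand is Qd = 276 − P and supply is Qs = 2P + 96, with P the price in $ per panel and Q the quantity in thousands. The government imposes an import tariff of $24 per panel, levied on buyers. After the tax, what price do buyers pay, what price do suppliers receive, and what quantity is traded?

Before the tax: set 276 − P = 2P + 96 → P* = $60, Q* = 216.
With the tax collected from buyers, demand (in seller-price terms) shifts: Qd = 276 − (P + 24).
New equilibrium: buyers pay $76, suppliers receive $52, Q = 200. (Wedge: Pb − Ps = 24.)

Buyers pay $76; suppliers receive $52; quantity = 200.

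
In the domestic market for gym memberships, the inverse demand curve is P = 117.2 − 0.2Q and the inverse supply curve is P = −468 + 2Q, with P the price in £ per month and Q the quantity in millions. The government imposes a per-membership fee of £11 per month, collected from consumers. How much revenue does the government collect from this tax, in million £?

Tax revenue = £2871 million.

Inverting to Q(P) form: Qd = 586 − 5P; Qs = 0.5P + 234.
Before the tax: set 586 − 5P = 0.5P + 234 → P* = £64, Q* = 266.
With the tax collected from consumers, demand (in seller-price terms) shifts: Qd = 586 − 5(P + 11).
Solving gives Q = 261 with consumers paying £65 and suppliers receiving £54 (the £11 wedge).
Revenue = t · Q = 11 · 261 = £2871.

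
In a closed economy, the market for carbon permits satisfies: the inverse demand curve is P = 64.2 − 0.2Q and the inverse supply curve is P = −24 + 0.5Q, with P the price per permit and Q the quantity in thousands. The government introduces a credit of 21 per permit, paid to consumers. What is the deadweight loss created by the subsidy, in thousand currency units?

Rewrite in direct form: Qd = 321 − 5P and Qs = 2P + 48.
Before the subsidy: set 321 − 5P = 2P + 48 → P* = 39, Q* = 126.
With a per-unit subsidy paid to consumers, each effectively pays P − 21, so demand becomes Qd = 321 − 5(P − 21).
Solving gives Q = 156 with consumers paying 33 and sellers receiving 54 (the 21 wedge).
Quantity rises by |ΔQ| = |126 − 156| = 30.
DWL = ½ · t · |ΔQ| = ½ · 21 · 30 = 315.

Deadweight loss = 315 thousand.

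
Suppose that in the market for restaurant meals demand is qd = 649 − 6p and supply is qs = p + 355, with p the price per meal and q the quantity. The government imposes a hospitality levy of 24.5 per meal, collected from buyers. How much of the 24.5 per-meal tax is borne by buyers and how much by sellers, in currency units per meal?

Before the tax: set 649 − 6p = p + 355 → p* = 42, q* = 397.
With the tax collected from buyers, demand (in seller-price terms) shifts: qd = 649 − 6(p + 24.5).
Solving gives q = 376 with buyers paying 45.5 and sellers receiving 21 (the 24.5 wedge).
Burden on buyers: 3.5; on sellers: 21. (They sum to 24.5.)

Buyers bear 3.5 per meal; sellers bear 21 per meal.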